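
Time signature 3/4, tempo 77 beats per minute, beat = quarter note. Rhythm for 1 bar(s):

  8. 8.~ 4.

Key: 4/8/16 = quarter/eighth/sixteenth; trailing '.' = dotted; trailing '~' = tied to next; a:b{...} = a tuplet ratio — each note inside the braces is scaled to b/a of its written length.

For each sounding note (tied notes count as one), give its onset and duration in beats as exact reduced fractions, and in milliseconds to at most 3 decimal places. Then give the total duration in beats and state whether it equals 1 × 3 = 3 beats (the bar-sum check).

1) 0.0ms=0b +584.416ms=3/4b
2) 584.416ms=3/4b +1753.247ms=9/4b
Σ=3b of 3 (77bpm 3/4) — PASS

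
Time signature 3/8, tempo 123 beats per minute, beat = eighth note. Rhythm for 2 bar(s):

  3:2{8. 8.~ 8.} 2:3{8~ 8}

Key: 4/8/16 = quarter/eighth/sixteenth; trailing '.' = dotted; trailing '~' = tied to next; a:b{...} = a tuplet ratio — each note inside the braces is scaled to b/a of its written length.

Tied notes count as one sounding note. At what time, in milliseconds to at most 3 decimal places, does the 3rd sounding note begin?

1. 0.0ms @ 0 + 487.805ms (1)
2. 487.805ms @ 1 + 975.61ms (2)
3. 1463.415ms @ 3 + 1463.415ms (3)

note 3 onset = 3b = 1463.415ms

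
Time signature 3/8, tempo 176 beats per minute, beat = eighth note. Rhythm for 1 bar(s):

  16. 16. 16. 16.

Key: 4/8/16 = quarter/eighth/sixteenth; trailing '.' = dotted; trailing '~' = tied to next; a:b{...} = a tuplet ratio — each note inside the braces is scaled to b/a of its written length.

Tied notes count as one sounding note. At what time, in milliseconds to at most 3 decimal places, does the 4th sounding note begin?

note 4 onset = 9/4b = 767.045ms

1. 0.0ms @ 0 + 255.682ms (3/4)
2. 255.682ms @ 3/4 + 255.682ms (3/4)
3. 511.364ms @ 3/2 + 255.682ms (3/4)
4. 767.045ms @ 9/4 + 255.682ms (3/4)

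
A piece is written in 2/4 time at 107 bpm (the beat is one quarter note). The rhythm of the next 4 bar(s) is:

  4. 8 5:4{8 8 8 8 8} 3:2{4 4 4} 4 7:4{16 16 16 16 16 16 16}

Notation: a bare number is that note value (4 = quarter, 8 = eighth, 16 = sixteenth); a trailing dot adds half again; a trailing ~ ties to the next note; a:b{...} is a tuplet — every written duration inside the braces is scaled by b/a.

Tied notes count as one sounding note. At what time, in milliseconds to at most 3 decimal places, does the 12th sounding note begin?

1. 0.0ms @ 0 + 841.121ms (3/2)
2. 841.121ms @ 3/2 + 280.374ms (1/2)
3. 1121.495ms @ 2 + 224.299ms (2/5)
4. 1345.794ms @ 12/5 + 224.299ms (2/5)
5. 1570.093ms @ 14/5 + 224.299ms (2/5)
6. 1794.393ms @ 16/5 + 224.299ms (2/5)
7. 2018.692ms @ 18/5 + 224.299ms (2/5)
8. 2242.991ms @ 4 + 373.832ms (2/3)
9. 2616.822ms @ 14/3 + 373.832ms (2/3)
10. 2990.654ms @ 16/3 + 373.832ms (2/3)
11. 3364.486ms @ 6 + 560.748ms (1)
12. 3925.234ms @ 7 + 80.107ms (1/7)
13. 4005.34ms @ 50/7 + 80.107ms (1/7)
14. 4085.447ms @ 51/7 + 80.107ms (1/7)
15. 4165.554ms @ 52/7 + 80.107ms (1/7)
16. 4245.661ms @ 53/7 + 80.107ms (1/7)
17. 4325.768ms @ 54/7 + 80.107ms (1/7)
18. 4405.874ms @ 55/7 + 80.107ms (1/7)

note 12 onset = 7b = 3925.234ms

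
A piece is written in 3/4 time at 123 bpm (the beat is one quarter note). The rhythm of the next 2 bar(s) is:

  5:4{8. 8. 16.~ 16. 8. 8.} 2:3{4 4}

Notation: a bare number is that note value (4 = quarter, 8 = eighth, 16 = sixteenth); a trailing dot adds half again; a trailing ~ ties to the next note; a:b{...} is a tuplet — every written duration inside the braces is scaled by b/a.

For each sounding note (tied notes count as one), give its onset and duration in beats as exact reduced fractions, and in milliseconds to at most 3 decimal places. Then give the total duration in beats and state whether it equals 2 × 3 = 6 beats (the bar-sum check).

1) 0.0ms=0b +292.683ms=3/5b
2) 292.683ms=3/5b +292.683ms=3/5b
3) 585.366ms=6/5b +292.683ms=3/5b
4) 878.049ms=9/5b +292.683ms=3/5b
5) 1170.732ms=12/5b +292.683ms=3/5b
6) 1463.415ms=3b +731.707ms=3/2b
7) 2195.122ms=9/2b +731.707ms=3/2b
Σ=6b of 6 (123bpm 3/4) — PASS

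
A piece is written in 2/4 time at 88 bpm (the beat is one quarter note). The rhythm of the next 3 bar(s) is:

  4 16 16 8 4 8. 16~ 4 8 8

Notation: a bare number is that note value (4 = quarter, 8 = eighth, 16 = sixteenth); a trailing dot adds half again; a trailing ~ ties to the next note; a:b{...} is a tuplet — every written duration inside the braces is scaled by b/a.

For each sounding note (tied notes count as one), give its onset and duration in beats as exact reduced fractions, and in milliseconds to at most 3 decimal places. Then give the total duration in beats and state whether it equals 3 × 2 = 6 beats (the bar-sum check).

1) 0.0ms=0b +681.818ms=1b
2) 681.818ms=1b +170.455ms=1/4b
3) 852.273ms=5/4b +170.455ms=1/4b
4) 1022.727ms=3/2b +340.909ms=1/2b
5) 1363.636ms=2b +681.818ms=1b
6) 2045.455ms=3b +511.364ms=3/4b
7) 2556.818ms=15/4b +852.273ms=5/4b
8) 3409.091ms=5b +340.909ms=1/2b
9) 3750.0ms=11/2b +340.909ms=1/2b
Σ=6b of 6 (88bpm 2/4) — PASS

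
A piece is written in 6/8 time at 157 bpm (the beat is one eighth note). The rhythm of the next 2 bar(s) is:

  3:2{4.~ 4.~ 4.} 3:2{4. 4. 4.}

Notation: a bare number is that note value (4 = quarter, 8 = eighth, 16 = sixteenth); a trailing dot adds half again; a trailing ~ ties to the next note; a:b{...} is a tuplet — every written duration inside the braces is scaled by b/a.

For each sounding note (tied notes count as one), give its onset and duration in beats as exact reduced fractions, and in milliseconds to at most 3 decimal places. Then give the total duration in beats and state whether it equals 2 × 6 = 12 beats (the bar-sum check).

1) 0.0ms=0b +2292.994ms=6b
2) 2292.994ms=6b +764.331ms=2b
3) 3057.325ms=8b +764.331ms=2b
4) 3821.656ms=10b +764.331ms=2b
Σ=12b of 12 (157bpm 6/8) — PASS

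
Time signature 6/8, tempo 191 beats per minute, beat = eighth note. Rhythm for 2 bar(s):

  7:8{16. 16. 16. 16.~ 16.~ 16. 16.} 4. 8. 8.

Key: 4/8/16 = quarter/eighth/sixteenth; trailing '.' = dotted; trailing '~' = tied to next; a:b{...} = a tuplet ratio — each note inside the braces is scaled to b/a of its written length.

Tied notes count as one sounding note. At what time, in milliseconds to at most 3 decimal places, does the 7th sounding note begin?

note 7 onset = 9b = 2827.225ms

1. 0.0ms @ 0 + 269.26ms (6/7)
2. 269.26ms @ 6/7 + 269.26ms (6/7)
3. 538.519ms @ 12/7 + 269.26ms (6/7)
4. 807.779ms @ 18/7 + 807.779ms (18/7)
5. 1615.557ms @ 36/7 + 269.26ms (6/7)
6. 1884.817ms @ 6 + 942.408ms (3)
7. 2827.225ms @ 9 + 471.204ms (3/2)
8. 3298.429ms @ 21/2 + 471.204ms (3/2)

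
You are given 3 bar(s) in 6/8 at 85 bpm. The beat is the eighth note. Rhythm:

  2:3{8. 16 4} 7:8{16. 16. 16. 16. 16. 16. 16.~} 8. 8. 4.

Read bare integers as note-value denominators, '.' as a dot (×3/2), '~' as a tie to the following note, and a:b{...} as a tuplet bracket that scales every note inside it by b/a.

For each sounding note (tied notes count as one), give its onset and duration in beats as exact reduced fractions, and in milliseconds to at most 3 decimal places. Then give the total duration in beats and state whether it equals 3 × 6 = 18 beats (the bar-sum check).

1) 0.0ms=0b +1588.235ms=9/4b
2) 1588.235ms=9/4b +529.412ms=3/4b
3) 2117.647ms=3b +2117.647ms=3b
4) 4235.294ms=6b +605.042ms=6/7b
5) 4840.336ms=48/7b +605.042ms=6/7b
6) 5445.378ms=54/7b +605.042ms=6/7b
7) 6050.42ms=60/7b +605.042ms=6/7b
8) 6655.462ms=66/7b +605.042ms=6/7b
9) 7260.504ms=72/7b +605.042ms=6/7b
10) 7865.546ms=78/7b +1663.866ms=33/14b
11) 9529.412ms=27/2b +1058.824ms=3/2b
12) 10588.235ms=15b +2117.647ms=3b
Σ=18b of 18 (85bpm 6/8) — PASS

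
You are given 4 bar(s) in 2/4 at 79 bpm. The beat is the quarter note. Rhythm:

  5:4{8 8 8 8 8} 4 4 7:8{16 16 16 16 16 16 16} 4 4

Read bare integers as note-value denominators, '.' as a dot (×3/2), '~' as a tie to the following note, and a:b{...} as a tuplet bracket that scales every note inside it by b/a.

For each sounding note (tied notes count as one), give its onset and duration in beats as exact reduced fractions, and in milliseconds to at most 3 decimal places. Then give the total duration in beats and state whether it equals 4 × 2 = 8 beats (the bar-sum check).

1) 0.0ms=0b +303.797ms=2/5b
2) 303.797ms=2/5b +303.797ms=2/5b
3) 607.595ms=4/5b +303.797ms=2/5b
4) 911.392ms=6/5b +303.797ms=2/5b
5) 1215.19ms=8/5b +303.797ms=2/5b
6) 1518.987ms=2b +759.494ms=1b
7) 2278.481ms=3b +759.494ms=1b
8) 3037.975ms=4b +216.998ms=2/7b
9) 3254.973ms=30/7b +216.998ms=2/7b
10) 3471.971ms=32/7b +216.998ms=2/7b
11) 3688.969ms=34/7b +216.998ms=2/7b
12) 3905.967ms=36/7b +216.998ms=2/7b
13) 4122.966ms=38/7b +216.998ms=2/7b
14) 4339.964ms=40/7b +216.998ms=2/7b
15) 4556.962ms=6b +759.494ms=1b
16) 5316.456ms=7b +759.494ms=1b
Σ=8b of 8 (79bpm 2/4) — PASS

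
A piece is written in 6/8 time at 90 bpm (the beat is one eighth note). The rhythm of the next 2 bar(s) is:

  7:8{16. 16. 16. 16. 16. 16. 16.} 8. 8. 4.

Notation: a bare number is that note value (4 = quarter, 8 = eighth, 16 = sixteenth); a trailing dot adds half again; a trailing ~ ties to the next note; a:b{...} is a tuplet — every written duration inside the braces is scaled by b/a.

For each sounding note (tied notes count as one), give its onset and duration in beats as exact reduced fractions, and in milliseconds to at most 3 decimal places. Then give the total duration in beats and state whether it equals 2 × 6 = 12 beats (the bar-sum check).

1) 0.0ms=0b +571.429ms=6/7b
2) 571.429ms=6/7b +571.429ms=6/7b
3) 1142.857ms=12/7b +571.429ms=6/7b
4) 1714.286ms=18/7b +571.429ms=6/7b
5) 2285.714ms=24/7b +571.429ms=6/7b
6) 2857.143ms=30/7b +571.429ms=6/7b
7) 3428.571ms=36/7b +571.429ms=6/7b
8) 4000.0ms=6b +1000.0ms=3/2b
9) 5000.0ms=15/2b +1000.0ms=3/2b
10) 6000.0ms=9b +2000.0ms=3b
Σ=12b of 12 (90bpm 6/8) — PASS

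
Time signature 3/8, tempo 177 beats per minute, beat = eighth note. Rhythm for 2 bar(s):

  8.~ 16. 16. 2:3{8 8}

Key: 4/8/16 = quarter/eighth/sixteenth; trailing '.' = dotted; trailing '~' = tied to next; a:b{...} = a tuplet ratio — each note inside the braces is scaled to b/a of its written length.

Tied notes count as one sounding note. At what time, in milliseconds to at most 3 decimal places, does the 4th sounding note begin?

1. 0.0ms @ 0 + 762.712ms (9/4)
2. 762.712ms @ 9/4 + 254.237ms (3/4)
3. 1016.949ms @ 3 + 508.475ms (3/2)
4. 1525.424ms @ 9/2 + 508.475ms (3/2)

note 4 onset = 9/2b = 1525.424ms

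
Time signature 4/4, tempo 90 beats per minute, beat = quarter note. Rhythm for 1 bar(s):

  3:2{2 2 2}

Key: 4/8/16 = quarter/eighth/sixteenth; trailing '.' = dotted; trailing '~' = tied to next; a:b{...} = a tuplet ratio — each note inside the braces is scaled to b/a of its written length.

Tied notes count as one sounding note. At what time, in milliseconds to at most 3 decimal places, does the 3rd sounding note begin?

note 3 onset = 8/3b = 1777.778ms

1. 0.0ms @ 0 + 888.889ms (4/3)
2. 888.889ms @ 4/3 + 888.889ms (4/3)
3. 1777.778ms @ 8/3 + 888.889ms (4/3)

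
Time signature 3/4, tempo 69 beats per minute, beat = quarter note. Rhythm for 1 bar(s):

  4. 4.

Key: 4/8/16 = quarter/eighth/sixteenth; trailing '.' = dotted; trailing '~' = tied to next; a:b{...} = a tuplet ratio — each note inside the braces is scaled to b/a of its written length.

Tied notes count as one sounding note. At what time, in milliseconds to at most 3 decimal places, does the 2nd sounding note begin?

note 2 onset = 3/2b = 1304.348ms

1. 0.0ms @ 0 + 1304.348ms (3/2)
2. 1304.348ms @ 3/2 + 1304.348ms (3/2)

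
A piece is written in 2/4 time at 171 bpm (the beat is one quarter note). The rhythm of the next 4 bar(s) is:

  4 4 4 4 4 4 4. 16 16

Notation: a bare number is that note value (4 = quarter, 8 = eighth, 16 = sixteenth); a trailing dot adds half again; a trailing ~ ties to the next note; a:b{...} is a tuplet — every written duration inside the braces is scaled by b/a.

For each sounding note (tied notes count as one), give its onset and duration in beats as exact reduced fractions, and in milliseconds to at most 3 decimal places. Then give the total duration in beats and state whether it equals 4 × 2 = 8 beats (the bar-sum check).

1) 0.0ms=0b +350.877ms=1b
2) 350.877ms=1b +350.877ms=1b
3) 701.754ms=2b +350.877ms=1b
4) 1052.632ms=3b +350.877ms=1b
5) 1403.509ms=4b +350.877ms=1b
6) 1754.386ms=5b +350.877ms=1b
7) 2105.263ms=6b +526.316ms=3/2b
8) 2631.579ms=15/2b +87.719ms=1/4b
9) 2719.298ms=31/4b +87.719ms=1/4b
Σ=8b of 8 (171bpm 2/4) — PASS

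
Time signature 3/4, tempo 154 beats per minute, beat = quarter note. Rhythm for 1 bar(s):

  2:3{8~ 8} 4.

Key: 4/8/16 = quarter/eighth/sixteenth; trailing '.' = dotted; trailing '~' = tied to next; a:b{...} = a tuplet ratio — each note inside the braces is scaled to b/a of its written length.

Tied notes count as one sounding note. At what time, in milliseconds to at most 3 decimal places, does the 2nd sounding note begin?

1. 0.0ms @ 0 + 584.416ms (3/2)
2. 584.416ms @ 3/2 + 584.416ms (3/2)

note 2 onset = 3/2b = 584.416ms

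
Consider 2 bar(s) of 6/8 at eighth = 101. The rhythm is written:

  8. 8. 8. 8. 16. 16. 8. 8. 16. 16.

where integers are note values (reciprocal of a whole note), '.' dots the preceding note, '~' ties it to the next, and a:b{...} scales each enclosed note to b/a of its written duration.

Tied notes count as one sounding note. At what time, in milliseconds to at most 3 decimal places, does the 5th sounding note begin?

1. 0.0ms @ 0 + 891.089ms (3/2)
2. 891.089ms @ 3/2 + 891.089ms (3/2)
3. 1782.178ms @ 3 + 891.089ms (3/2)
4. 2673.267ms @ 9/2 + 891.089ms (3/2)
5. 3564.356ms @ 6 + 445.545ms (3/4)
6. 4009.901ms @ 27/4 + 445.545ms (3/4)
7. 4455.446ms @ 15/2 + 891.089ms (3/2)
8. 5346.535ms @ 9 + 891.089ms (3/2)
9. 6237.624ms @ 21/2 + 445.545ms (3/4)
10. 6683.168ms @ 45/4 + 445.545ms (3/4)

note 5 onset = 6b = 3564.356ms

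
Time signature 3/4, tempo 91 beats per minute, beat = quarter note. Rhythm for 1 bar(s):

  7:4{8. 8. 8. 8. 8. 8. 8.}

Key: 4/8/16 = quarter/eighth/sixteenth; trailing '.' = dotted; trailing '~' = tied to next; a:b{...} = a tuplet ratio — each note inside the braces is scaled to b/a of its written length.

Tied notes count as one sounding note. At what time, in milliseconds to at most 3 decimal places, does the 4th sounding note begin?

note 4 onset = 9/7b = 847.724ms

1. 0.0ms @ 0 + 282.575ms (3/7)
2. 282.575ms @ 3/7 + 282.575ms (3/7)
3. 565.149ms @ 6/7 + 282.575ms (3/7)
4. 847.724ms @ 9/7 + 282.575ms (3/7)
5. 1130.298ms @ 12/7 + 282.575ms (3/7)
6. 1412.873ms @ 15/7 + 282.575ms (3/7)
7. 1695.447ms @ 18/7 + 282.575ms (3/7)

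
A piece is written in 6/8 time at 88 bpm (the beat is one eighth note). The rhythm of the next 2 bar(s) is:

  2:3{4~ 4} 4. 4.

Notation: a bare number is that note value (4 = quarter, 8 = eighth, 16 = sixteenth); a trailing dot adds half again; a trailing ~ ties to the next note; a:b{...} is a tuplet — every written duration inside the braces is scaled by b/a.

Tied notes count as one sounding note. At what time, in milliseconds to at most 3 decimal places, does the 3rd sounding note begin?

note 3 onset = 9b = 6136.364ms

1. 0.0ms @ 0 + 4090.909ms (6)
2. 4090.909ms @ 6 + 2045.455ms (3)
3. 6136.364ms @ 9 + 2045.455ms (3)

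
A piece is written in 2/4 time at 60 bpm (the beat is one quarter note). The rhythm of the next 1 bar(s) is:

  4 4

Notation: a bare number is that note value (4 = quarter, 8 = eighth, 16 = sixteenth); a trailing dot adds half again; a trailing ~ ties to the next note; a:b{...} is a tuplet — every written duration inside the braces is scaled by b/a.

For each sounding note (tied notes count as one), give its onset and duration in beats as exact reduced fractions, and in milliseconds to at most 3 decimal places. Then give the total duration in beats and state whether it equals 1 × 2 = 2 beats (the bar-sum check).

1) 0.0ms=0b +1000.0ms=1b
2) 1000.0ms=1b +1000.0ms=1b
Σ=2b of 2 (60bpm 2/4) — PASS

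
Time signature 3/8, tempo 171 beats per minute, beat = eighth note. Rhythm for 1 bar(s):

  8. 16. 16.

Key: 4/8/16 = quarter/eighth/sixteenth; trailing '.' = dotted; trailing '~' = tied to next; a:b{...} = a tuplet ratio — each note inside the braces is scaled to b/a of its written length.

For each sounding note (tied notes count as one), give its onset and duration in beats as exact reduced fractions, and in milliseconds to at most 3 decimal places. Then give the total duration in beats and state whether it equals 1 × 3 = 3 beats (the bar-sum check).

1) 0.0ms=0b +526.316ms=3/2b
2) 526.316ms=3/2b +263.158ms=3/4b
3) 789.474ms=9/4b +263.158ms=3/4b
Σ=3b of 3 (171bpm 3/8) — PASS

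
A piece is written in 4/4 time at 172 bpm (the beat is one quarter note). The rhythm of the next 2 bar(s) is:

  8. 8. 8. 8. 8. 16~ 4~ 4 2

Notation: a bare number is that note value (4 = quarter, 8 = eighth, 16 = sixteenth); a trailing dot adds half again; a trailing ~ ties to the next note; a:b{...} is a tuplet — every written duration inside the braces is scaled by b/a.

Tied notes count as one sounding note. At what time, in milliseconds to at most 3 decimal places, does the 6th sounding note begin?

1. 0.0ms @ 0 + 261.628ms (3/4)
2. 261.628ms @ 3/4 + 261.628ms (3/4)
3. 523.256ms @ 3/2 + 261.628ms (3/4)
4. 784.884ms @ 9/4 + 261.628ms (3/4)
5. 1046.512ms @ 3 + 261.628ms (3/4)
6. 1308.14ms @ 15/4 + 784.884ms (9/4)
7. 2093.023ms @ 6 + 697.674ms (2)

note 6 onset = 15/4b = 1308.14ms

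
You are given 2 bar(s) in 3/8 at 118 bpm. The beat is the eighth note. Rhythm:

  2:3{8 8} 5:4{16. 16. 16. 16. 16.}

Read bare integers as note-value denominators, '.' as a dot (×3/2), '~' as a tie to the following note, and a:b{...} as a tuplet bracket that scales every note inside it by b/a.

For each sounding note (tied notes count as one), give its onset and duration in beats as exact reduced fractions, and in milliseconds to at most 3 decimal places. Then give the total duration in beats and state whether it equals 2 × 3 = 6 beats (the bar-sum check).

1) 0.0ms=0b +762.712ms=3/2b
2) 762.712ms=3/2b +762.712ms=3/2b
3) 1525.424ms=3b +305.085ms=3/5b
4) 1830.508ms=18/5b +305.085ms=3/5b
5) 2135.593ms=21/5b +305.085ms=3/5b
6) 2440.678ms=24/5b +305.085ms=3/5b
7) 2745.763ms=27/5b +305.085ms=3/5b
Σ=6b of 6 (118bpm 3/8) — PASS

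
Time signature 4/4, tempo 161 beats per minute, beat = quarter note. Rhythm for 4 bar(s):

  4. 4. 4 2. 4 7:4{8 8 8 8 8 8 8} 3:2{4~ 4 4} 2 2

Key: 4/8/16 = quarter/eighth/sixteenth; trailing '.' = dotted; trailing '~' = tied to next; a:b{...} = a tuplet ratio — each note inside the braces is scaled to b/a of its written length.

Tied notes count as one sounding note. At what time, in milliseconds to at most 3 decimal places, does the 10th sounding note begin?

1. 0.0ms @ 0 + 559.006ms (3/2)
2. 559.006ms @ 3/2 + 559.006ms (3/2)
3. 1118.012ms @ 3 + 372.671ms (1)
4. 1490.683ms @ 4 + 1118.012ms (3)
5. 2608.696ms @ 7 + 372.671ms (1)
6. 2981.366ms @ 8 + 106.477ms (2/7)
7. 3087.844ms @ 58/7 + 106.477ms (2/7)
8. 3194.321ms @ 60/7 + 106.477ms (2/7)
9. 3300.799ms @ 62/7 + 106.477ms (2/7)
10. 3407.276ms @ 64/7 + 106.477ms (2/7)
11. 3513.753ms @ 66/7 + 106.477ms (2/7)
12. 3620.231ms @ 68/7 + 106.477ms (2/7)
13. 3726.708ms @ 10 + 496.894ms (4/3)
14. 4223.602ms @ 34/3 + 248.447ms (2/3)
15. 4472.05ms @ 12 + 745.342ms (2)
16. 5217.391ms @ 14 + 745.342ms (2)

note 10 onset = 64/7b = 3407.276ms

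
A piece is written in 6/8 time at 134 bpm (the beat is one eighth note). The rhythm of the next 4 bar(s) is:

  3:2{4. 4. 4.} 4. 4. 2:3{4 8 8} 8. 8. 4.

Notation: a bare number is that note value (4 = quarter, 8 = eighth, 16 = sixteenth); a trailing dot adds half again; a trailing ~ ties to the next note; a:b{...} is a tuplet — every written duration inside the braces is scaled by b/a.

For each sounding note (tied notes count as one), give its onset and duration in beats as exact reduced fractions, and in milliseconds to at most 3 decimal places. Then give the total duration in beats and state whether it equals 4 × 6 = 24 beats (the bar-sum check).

1) 0.0ms=0b +895.522ms=2b
2) 895.522ms=2b +895.522ms=2b
3) 1791.045ms=4b +895.522ms=2b
4) 2686.567ms=6b +1343.284ms=3b
5) 4029.851ms=9b +1343.284ms=3b
6) 5373.134ms=12b +1343.284ms=3b
7) 6716.418ms=15b +671.642ms=3/2b
8) 7388.06ms=33/2b +671.642ms=3/2b
9) 8059.701ms=18b +671.642ms=3/2b
10) 8731.343ms=39/2b +671.642ms=3/2b
11) 9402.985ms=21b +1343.284ms=3b
Σ=24b of 24 (134bpm 6/8) — PASS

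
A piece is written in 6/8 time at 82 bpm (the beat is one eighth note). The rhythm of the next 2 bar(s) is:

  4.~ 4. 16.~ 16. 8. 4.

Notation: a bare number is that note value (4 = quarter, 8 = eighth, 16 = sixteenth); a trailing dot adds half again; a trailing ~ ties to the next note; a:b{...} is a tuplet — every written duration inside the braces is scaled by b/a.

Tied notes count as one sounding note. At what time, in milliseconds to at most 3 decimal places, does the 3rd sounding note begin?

1. 0.0ms @ 0 + 4390.244ms (6)
2. 4390.244ms @ 6 + 1097.561ms (3/2)
3. 5487.805ms @ 15/2 + 1097.561ms (3/2)
4. 6585.366ms @ 9 + 2195.122ms (3)

note 3 onset = 15/2b = 5487.805ms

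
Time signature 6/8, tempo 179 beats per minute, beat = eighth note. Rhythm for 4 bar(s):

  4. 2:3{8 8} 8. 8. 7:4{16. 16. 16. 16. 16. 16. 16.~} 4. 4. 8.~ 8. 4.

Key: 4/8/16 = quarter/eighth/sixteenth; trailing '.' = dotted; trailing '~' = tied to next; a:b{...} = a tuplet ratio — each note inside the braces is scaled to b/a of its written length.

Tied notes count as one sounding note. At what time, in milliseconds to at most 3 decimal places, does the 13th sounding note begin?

1. 0.0ms @ 0 + 1005.587ms (3)
2. 1005.587ms @ 3 + 502.793ms (3/2)
3. 1508.38ms @ 9/2 + 502.793ms (3/2)
4. 2011.173ms @ 6 + 502.793ms (3/2)
5. 2513.966ms @ 15/2 + 502.793ms (3/2)
6. 3016.76ms @ 9 + 143.655ms (3/7)
7. 3160.415ms @ 66/7 + 143.655ms (3/7)
8. 3304.07ms @ 69/7 + 143.655ms (3/7)
9. 3447.725ms @ 72/7 + 143.655ms (3/7)
10. 3591.381ms @ 75/7 + 143.655ms (3/7)
11. 3735.036ms @ 78/7 + 143.655ms (3/7)
12. 3878.691ms @ 81/7 + 1149.242ms (24/7)
13. 5027.933ms @ 15 + 1005.587ms (3)
14. 6033.52ms @ 18 + 1005.587ms (3)
15. 7039.106ms @ 21 + 1005.587ms (3)

note 13 onset = 15b = 5027.933ms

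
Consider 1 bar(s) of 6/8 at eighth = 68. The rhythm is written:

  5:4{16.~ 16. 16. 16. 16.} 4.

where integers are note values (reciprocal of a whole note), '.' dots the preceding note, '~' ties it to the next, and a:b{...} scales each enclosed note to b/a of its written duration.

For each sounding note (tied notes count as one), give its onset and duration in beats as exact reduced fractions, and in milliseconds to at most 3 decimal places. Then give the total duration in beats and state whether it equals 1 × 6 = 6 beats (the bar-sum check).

1) 0.0ms=0b +1058.824ms=6/5b
2) 1058.824ms=6/5b +529.412ms=3/5b
3) 1588.235ms=9/5b +529.412ms=3/5b
4) 2117.647ms=12/5b +529.412ms=3/5b
5) 2647.059ms=3b +2647.059ms=3b
Σ=6b of 6 (68bpm 6/8) — PASS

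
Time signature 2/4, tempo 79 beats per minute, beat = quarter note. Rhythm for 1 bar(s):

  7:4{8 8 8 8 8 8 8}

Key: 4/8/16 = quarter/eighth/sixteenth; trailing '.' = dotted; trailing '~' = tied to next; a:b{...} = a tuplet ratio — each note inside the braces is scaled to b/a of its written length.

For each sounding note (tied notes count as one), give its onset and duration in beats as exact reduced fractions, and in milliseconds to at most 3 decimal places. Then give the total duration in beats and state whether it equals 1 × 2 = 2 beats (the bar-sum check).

1) 0.0ms=0b +216.998ms=2/7b
2) 216.998ms=2/7b +216.998ms=2/7b
3) 433.996ms=4/7b +216.998ms=2/7b
4) 650.995ms=6/7b +216.998ms=2/7b
5) 867.993ms=8/7b +216.998ms=2/7b
6) 1084.991ms=10/7b +216.998ms=2/7b
7) 1301.989ms=12/7b +216.998ms=2/7b
Σ=2b of 2 (79bpm 2/4) — PASS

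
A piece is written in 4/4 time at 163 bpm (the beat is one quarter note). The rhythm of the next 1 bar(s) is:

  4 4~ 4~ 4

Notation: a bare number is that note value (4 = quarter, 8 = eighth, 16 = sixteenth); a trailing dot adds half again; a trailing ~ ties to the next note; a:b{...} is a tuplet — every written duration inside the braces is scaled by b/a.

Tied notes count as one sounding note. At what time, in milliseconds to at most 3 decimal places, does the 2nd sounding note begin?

note 2 onset = 1b = 368.098ms

1. 0.0ms @ 0 + 368.098ms (1)
2. 368.098ms @ 1 + 1104.294ms (3)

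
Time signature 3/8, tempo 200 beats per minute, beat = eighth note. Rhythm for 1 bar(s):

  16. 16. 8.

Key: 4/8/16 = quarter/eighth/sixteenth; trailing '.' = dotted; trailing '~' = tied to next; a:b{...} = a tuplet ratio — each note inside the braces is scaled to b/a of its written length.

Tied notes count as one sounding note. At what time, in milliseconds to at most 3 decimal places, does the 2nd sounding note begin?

1. 0.0ms @ 0 + 225.0ms (3/4)
2. 225.0ms @ 3/4 + 225.0ms (3/4)
3. 450.0ms @ 3/2 + 450.0ms (3/2)

note 2 onset = 3/4b = 225.0ms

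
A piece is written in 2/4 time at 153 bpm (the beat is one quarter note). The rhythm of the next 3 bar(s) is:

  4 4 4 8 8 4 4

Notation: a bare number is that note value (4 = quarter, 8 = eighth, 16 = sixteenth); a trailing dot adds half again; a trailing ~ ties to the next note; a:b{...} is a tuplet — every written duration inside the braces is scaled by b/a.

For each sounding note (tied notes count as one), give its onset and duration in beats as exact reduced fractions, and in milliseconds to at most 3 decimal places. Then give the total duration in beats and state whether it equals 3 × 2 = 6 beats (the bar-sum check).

1) 0.0ms=0b +392.157ms=1b
2) 392.157ms=1b +392.157ms=1b
3) 784.314ms=2b +392.157ms=1b
4) 1176.471ms=3b +196.078ms=1/2b
5) 1372.549ms=7/2b +196.078ms=1/2b
6) 1568.627ms=4b +392.157ms=1b
7) 1960.784ms=5b +392.157ms=1b
Σ=6b of 6 (153bpm 2/4) — PASS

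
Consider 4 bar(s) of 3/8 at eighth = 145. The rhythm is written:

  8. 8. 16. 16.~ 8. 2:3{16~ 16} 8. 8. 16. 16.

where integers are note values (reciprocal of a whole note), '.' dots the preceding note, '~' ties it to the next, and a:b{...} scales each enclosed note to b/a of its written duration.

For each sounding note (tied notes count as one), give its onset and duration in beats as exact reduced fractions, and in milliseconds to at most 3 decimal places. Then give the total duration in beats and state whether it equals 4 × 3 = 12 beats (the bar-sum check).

1) 0.0ms=0b +620.69ms=3/2b
2) 620.69ms=3/2b +620.69ms=3/2b
3) 1241.379ms=3b +310.345ms=3/4b
4) 1551.724ms=15/4b +931.034ms=9/4b
5) 2482.759ms=6b +620.69ms=3/2b
6) 3103.448ms=15/2b +620.69ms=3/2b
7) 3724.138ms=9b +620.69ms=3/2b
8) 4344.828ms=21/2b +310.345ms=3/4b
9) 4655.172ms=45/4b +310.345ms=3/4b
Σ=12b of 12 (145bpm 3/8) — PASS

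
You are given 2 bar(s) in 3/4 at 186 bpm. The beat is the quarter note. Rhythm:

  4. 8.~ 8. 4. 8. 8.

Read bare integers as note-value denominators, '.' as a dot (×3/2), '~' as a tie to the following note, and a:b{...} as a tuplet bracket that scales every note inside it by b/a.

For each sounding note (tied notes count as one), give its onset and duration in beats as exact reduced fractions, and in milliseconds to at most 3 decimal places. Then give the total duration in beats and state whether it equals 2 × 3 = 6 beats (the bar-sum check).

1) 0.0ms=0b +483.871ms=3/2b
2) 483.871ms=3/2b +483.871ms=3/2b
3) 967.742ms=3b +483.871ms=3/2b
4) 1451.613ms=9/2b +241.935ms=3/4b
5) 1693.548ms=21/4b +241.935ms=3/4b
Σ=6b of 6 (186bpm 3/4) — PASS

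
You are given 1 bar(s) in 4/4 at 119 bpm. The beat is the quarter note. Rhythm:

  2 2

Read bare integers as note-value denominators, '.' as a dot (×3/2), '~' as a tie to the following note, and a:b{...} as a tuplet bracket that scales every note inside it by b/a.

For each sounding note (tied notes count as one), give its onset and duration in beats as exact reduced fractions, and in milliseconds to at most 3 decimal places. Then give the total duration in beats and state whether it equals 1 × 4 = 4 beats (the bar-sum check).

1) 0.0ms=0b +1008.403ms=2b
2) 1008.403ms=2b +1008.403ms=2b
Σ=4b of 4 (119bpm 4/4) — PASS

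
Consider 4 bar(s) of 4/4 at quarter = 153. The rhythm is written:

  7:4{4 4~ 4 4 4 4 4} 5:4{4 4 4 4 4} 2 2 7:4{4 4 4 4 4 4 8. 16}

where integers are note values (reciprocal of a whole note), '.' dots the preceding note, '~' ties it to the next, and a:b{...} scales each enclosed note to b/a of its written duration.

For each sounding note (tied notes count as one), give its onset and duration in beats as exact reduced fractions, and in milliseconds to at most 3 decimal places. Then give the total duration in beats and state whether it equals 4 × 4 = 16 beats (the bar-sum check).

1) 0.0ms=0b +224.09ms=4/7b
2) 224.09ms=4/7b +448.179ms=8/7b
3) 672.269ms=12/7b +224.09ms=4/7b
4) 896.359ms=16/7b +224.09ms=4/7b
5) 1120.448ms=20/7b +224.09ms=4/7b
6) 1344.538ms=24/7b +224.09ms=4/7b
7) 1568.627ms=4b +313.725ms=4/5b
8) 1882.353ms=24/5b +313.725ms=4/5b
9) 2196.078ms=28/5b +313.725ms=4/5b
10) 2509.804ms=32/5b +313.725ms=4/5b
11) 2823.529ms=36/5b +313.725ms=4/5b
12) 3137.255ms=8b +784.314ms=2b
13) 3921.569ms=10b +784.314ms=2b
14) 4705.882ms=12b +224.09ms=4/7b
15) 4929.972ms=88/7b +224.09ms=4/7b
16) 5154.062ms=92/7b +224.09ms=4/7b
17) 5378.151ms=96/7b +224.09ms=4/7b
18) 5602.241ms=100/7b +224.09ms=4/7b
19) 5826.331ms=104/7b +224.09ms=4/7b
20) 6050.42ms=108/7b +168.067ms=3/7b
21) 6218.487ms=111/7b +56.022ms=1/7b
Σ=16b of 16 (153bpm 4/4) — PASS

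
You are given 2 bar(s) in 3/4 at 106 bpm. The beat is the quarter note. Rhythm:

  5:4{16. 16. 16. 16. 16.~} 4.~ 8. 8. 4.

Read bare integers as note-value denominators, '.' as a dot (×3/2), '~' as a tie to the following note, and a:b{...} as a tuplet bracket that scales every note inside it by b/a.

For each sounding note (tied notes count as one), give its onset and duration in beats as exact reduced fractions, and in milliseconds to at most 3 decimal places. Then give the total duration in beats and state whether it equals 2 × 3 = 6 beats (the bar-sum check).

1) 0.0ms=0b +169.811ms=3/10b
2) 169.811ms=3/10b +169.811ms=3/10b
3) 339.623ms=3/5b +169.811ms=3/10b
4) 509.434ms=9/10b +169.811ms=3/10b
5) 679.245ms=6/5b +1443.396ms=51/20b
6) 2122.642ms=15/4b +424.528ms=3/4b
7) 2547.17ms=9/2b +849.057ms=3/2b
Σ=6b of 6 (106bpm 3/4) — PASS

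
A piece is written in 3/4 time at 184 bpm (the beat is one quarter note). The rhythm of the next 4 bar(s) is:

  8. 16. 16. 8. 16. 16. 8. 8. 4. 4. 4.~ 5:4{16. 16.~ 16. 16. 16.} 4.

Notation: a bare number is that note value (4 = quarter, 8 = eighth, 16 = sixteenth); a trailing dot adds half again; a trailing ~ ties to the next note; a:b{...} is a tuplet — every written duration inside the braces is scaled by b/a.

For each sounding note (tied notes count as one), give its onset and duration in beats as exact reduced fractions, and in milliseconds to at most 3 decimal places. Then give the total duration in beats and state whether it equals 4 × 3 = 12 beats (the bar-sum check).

1) 0.0ms=0b +244.565ms=3/4b
2) 244.565ms=3/4b +122.283ms=3/8b
3) 366.848ms=9/8b +122.283ms=3/8b
4) 489.13ms=3/2b +244.565ms=3/4b
5) 733.696ms=9/4b +122.283ms=3/8b
6) 855.978ms=21/8b +122.283ms=3/8b
7) 978.261ms=3b +244.565ms=3/4b
8) 1222.826ms=15/4b +244.565ms=3/4b
9) 1467.391ms=9/2b +489.13ms=3/2b
10) 1956.522ms=6b +489.13ms=3/2b
11) 2445.652ms=15/2b +586.957ms=9/5b
12) 3032.609ms=93/10b +195.652ms=3/5b
13) 3228.261ms=99/10b +97.826ms=3/10b
14) 3326.087ms=51/5b +97.826ms=3/10b
15) 3423.913ms=21/2b +489.13ms=3/2b
Σ=12b of 12 (184bpm 3/4) — PASS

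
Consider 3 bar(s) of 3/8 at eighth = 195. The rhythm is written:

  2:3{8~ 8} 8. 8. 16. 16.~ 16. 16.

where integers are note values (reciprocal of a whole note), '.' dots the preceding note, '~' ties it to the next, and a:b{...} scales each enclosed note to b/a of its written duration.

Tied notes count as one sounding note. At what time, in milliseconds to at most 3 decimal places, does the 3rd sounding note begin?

note 3 onset = 9/2b = 1384.615ms

1. 0.0ms @ 0 + 923.077ms (3)
2. 923.077ms @ 3 + 461.538ms (3/2)
3. 1384.615ms @ 9/2 + 461.538ms (3/2)
4. 1846.154ms @ 6 + 230.769ms (3/4)
5. 2076.923ms @ 27/4 + 461.538ms (3/2)
6. 2538.462ms @ 33/4 + 230.769ms (3/4)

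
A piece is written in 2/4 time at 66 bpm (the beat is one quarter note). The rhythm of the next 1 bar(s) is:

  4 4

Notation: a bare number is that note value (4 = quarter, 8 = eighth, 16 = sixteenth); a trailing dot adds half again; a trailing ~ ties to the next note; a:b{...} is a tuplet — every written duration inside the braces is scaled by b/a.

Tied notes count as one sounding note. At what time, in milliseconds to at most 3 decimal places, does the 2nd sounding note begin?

note 2 onset = 1b = 909.091ms

1. 0.0ms @ 0 + 909.091ms (1)
2. 909.091ms @ 1 + 909.091ms (1)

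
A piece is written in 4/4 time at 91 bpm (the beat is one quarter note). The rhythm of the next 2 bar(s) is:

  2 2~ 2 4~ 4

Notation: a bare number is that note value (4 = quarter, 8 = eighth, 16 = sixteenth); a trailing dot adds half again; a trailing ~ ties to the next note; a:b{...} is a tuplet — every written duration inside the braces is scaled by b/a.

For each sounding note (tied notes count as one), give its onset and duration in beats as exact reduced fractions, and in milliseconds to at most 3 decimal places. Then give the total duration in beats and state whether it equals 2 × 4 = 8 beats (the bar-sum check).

1) 0.0ms=0b +1318.681ms=2b
2) 1318.681ms=2b +2637.363ms=4b
3) 3956.044ms=6b +1318.681ms=2b
Σ=8b of 8 (91bpm 4/4) — PASS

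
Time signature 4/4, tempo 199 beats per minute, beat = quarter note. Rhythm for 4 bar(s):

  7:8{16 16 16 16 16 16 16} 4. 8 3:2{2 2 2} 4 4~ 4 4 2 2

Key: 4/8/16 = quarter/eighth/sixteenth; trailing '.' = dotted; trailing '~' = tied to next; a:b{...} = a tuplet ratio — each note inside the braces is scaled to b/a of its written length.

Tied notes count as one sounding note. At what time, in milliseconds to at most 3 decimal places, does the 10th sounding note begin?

1. 0.0ms @ 0 + 86.145ms (2/7)
2. 86.145ms @ 2/7 + 86.145ms (2/7)
3. 172.29ms @ 4/7 + 86.145ms (2/7)
4. 258.435ms @ 6/7 + 86.145ms (2/7)
5. 344.58ms @ 8/7 + 86.145ms (2/7)
6. 430.725ms @ 10/7 + 86.145ms (2/7)
7. 516.87ms @ 12/7 + 86.145ms (2/7)
8. 603.015ms @ 2 + 452.261ms (3/2)
9. 1055.276ms @ 7/2 + 150.754ms (1/2)
10. 1206.03ms @ 4 + 402.01ms (4/3)
11. 1608.04ms @ 16/3 + 402.01ms (4/3)
12. 2010.05ms @ 20/3 + 402.01ms (4/3)
13. 2412.06ms @ 8 + 301.508ms (1)
14. 2713.568ms @ 9 + 603.015ms (2)
15. 3316.583ms @ 11 + 301.508ms (1)
16. 3618.09ms @ 12 + 603.015ms (2)
17. 4221.106ms @ 14 + 603.015ms (2)

note 10 onset = 4b = 1206.03ms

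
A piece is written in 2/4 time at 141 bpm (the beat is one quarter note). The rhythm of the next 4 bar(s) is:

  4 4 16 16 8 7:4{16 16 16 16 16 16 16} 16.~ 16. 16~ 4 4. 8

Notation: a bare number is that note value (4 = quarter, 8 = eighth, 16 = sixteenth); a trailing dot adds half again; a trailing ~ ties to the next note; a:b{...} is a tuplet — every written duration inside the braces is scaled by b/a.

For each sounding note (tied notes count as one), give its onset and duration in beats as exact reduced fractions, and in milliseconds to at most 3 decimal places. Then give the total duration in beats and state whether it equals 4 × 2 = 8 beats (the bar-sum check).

1) 0.0ms=0b +425.532ms=1b
2) 425.532ms=1b +425.532ms=1b
3) 851.064ms=2b +106.383ms=1/4b
4) 957.447ms=9/4b +106.383ms=1/4b
5) 1063.83ms=5/2b +212.766ms=1/2b
6) 1276.596ms=3b +60.79ms=1/7b
7) 1337.386ms=22/7b +60.79ms=1/7b
8) 1398.176ms=23/7b +60.79ms=1/7b
9) 1458.967ms=24/7b +60.79ms=1/7b
10) 1519.757ms=25/7b +60.79ms=1/7b
11) 1580.547ms=26/7b +60.79ms=1/7b
12) 1641.337ms=27/7b +60.79ms=1/7b
13) 1702.128ms=4b +319.149ms=3/4b
14) 2021.277ms=19/4b +531.915ms=5/4b
15) 2553.191ms=6b +638.298ms=3/2b
16) 3191.489ms=15/2b +212.766ms=1/2b
Σ=8b of 8 (141bpm 2/4) — PASS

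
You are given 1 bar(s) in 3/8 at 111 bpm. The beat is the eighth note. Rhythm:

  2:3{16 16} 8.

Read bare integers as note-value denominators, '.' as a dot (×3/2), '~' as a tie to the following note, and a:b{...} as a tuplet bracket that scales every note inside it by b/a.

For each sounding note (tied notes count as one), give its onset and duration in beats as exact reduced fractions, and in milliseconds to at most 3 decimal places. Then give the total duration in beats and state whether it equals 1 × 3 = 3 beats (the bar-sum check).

1) 0.0ms=0b +405.405ms=3/4b
2) 405.405ms=3/4b +405.405ms=3/4b
3) 810.811ms=3/2b +810.811ms=3/2b
Σ=3b of 3 (111bpm 3/8) — PASS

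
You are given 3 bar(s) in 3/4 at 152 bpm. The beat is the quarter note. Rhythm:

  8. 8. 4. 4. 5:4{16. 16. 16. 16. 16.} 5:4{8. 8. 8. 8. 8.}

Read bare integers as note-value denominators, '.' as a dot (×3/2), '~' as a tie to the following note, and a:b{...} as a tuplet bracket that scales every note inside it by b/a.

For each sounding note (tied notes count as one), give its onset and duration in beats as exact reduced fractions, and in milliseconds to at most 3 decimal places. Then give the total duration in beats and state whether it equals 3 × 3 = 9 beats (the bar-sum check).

1) 0.0ms=0b +296.053ms=3/4b
2) 296.053ms=3/4b +296.053ms=3/4b
3) 592.105ms=3/2b +592.105ms=3/2b
4) 1184.211ms=3b +592.105ms=3/2b
5) 1776.316ms=9/2b +118.421ms=3/10b
6) 1894.737ms=24/5b +118.421ms=3/10b
7) 2013.158ms=51/10b +118.421ms=3/10b
8) 2131.579ms=27/5b +118.421ms=3/10b
9) 2250.0ms=57/10b +118.421ms=3/10b
10) 2368.421ms=6b +236.842ms=3/5b
11) 2605.263ms=33/5b +236.842ms=3/5b
12) 2842.105ms=36/5b +236.842ms=3/5b
13) 3078.947ms=39/5b +236.842ms=3/5b
14) 3315.789ms=42/5b +236.842ms=3/5b
Σ=9b of 9 (152bpm 3/4) — PASS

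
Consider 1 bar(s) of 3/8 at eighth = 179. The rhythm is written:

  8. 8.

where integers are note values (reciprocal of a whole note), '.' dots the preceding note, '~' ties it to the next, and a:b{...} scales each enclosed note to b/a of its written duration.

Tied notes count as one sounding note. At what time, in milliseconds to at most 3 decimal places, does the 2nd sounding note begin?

1. 0.0ms @ 0 + 502.793ms (3/2)
2. 502.793ms @ 3/2 + 502.793ms (3/2)

note 2 onset = 3/2b = 502.793ms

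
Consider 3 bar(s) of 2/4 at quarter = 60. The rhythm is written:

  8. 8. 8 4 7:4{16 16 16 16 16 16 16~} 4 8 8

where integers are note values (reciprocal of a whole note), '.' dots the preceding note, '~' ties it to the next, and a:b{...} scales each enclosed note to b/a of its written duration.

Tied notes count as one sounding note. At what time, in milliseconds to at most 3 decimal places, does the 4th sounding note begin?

1. 0.0ms @ 0 + 750.0ms (3/4)
2. 750.0ms @ 3/4 + 750.0ms (3/4)
3. 1500.0ms @ 3/2 + 500.0ms (1/2)
4. 2000.0ms @ 2 + 1000.0ms (1)
5. 3000.0ms @ 3 + 142.857ms (1/7)
6. 3142.857ms @ 22/7 + 142.857ms (1/7)
7. 3285.714ms @ 23/7 + 142.857ms (1/7)
8. 3428.571ms @ 24/7 + 142.857ms (1/7)
9. 3571.429ms @ 25/7 + 142.857ms (1/7)
10. 3714.286ms @ 26/7 + 142.857ms (1/7)
11. 3857.143ms @ 27/7 + 1142.857ms (8/7)
12. 5000.0ms @ 5 + 500.0ms (1/2)
13. 5500.0ms @ 11/2 + 500.0ms (1/2)

note 4 onset = 2b = 2000.0ms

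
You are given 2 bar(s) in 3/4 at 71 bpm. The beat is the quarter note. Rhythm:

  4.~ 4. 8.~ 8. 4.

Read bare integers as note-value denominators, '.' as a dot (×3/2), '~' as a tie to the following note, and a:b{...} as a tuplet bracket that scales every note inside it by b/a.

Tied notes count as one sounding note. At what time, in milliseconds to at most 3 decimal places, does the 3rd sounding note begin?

note 3 onset = 9/2b = 3802.817ms

1. 0.0ms @ 0 + 2535.211ms (3)
2. 2535.211ms @ 3 + 1267.606ms (3/2)
3. 3802.817ms @ 9/2 + 1267.606ms (3/2)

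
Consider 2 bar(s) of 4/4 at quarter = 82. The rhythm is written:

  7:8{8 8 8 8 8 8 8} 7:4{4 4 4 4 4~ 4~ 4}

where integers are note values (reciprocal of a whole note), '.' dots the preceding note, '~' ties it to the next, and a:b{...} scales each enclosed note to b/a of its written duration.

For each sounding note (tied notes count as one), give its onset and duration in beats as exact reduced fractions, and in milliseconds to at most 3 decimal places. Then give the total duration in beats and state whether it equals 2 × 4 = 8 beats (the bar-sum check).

1) 0.0ms=0b +418.118ms=4/7b
2) 418.118ms=4/7b +418.118ms=4/7b
3) 836.237ms=8/7b +418.118ms=4/7b
4) 1254.355ms=12/7b +418.118ms=4/7b
5) 1672.474ms=16/7b +418.118ms=4/7b
6) 2090.592ms=20/7b +418.118ms=4/7b
7) 2508.711ms=24/7b +418.118ms=4/7b
8) 2926.829ms=4b +418.118ms=4/7b
9) 3344.948ms=32/7b +418.118ms=4/7b
10) 3763.066ms=36/7b +418.118ms=4/7b
11) 4181.185ms=40/7b +418.118ms=4/7b
12) 4599.303ms=44/7b +1254.355ms=12/7b
Σ=8b of 8 (82bpm 4/4) — PASS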